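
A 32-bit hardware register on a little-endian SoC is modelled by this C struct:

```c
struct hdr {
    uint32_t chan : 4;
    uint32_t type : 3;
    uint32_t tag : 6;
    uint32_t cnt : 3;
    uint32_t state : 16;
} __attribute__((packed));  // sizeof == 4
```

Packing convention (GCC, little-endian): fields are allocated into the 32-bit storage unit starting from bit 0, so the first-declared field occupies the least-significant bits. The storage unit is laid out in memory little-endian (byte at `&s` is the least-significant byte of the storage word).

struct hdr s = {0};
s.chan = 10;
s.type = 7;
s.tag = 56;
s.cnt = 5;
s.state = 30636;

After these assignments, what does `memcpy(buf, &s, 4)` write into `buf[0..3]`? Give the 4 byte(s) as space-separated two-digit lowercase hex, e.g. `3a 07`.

chan:4 = 10 → 0xa << 0 → word 0x0000000a
type:3 = 7 → 0x7 << 4 → word 0x0000007a
tag:6 = 56 → 0x38 << 7 → word 0x00001c7a
cnt:3 = 5 → 0x5 << 13 → word 0x0000bc7a
state:16 = 30636 → 0x77ac << 16 → word 0x77acbc7a
word = 0x77acbc7a → little-endian bytes:
  [0]=0x7a  [1]=0xbc  [2]=0xac  [3]=0x77

7a bc ac 77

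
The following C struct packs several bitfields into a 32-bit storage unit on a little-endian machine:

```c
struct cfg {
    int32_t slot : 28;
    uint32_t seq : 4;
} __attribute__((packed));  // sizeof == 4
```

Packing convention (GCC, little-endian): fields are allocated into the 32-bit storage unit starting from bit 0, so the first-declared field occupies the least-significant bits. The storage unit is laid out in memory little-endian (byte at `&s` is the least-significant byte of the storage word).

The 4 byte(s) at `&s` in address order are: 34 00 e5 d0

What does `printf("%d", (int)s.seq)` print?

13

[0]=0x34 [1]=0x00 [2]=0xe5 [3]=0xd0 (little-endian) → word 0xd0e50034
slot:28 @ bit 0 → (0xd0e50034>>0)&0xfffffff = 0xe50034
seq:4 @ bit 28 → (0xd0e50034>>28)&0xf = 0xd  ←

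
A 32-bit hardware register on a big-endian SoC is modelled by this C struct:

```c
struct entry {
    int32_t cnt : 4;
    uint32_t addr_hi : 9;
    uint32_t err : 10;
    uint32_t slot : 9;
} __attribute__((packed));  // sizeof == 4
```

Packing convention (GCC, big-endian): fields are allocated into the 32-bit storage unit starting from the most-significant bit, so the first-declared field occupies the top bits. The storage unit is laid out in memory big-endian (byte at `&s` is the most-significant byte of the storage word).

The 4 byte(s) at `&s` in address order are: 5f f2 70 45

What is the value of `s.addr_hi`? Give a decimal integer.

510

[0]=0x5f [1]=0xf2 [2]=0x70 [3]=0x45 (big-endian) → word 0x5ff27045
cnt:4 @ bit 28 → (0x5ff27045>>28)&0xf = 0x5
addr_hi:9 @ bit 19 → (0x5ff27045>>19)&0x1ff = 0x1fe  ←
err:10 @ bit 9 → (0x5ff27045>>9)&0x3ff = 0x138
slot:9 @ bit 0 → (0x5ff27045>>0)&0x1ff = 0x45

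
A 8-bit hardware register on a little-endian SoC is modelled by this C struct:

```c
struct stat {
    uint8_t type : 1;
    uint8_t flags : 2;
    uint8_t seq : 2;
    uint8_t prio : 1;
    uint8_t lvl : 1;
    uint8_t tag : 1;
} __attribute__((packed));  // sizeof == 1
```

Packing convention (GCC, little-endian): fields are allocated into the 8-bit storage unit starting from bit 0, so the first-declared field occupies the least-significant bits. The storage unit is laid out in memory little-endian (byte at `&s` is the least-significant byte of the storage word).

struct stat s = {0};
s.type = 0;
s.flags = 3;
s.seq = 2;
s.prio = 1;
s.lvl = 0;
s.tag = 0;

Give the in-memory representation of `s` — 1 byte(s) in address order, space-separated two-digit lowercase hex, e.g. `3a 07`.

36

type (1b) val=0 bits=0x0 at bit 0: 0x00
flags (2b) val=3 bits=0x3 at bit 1: 0x06
seq (2b) val=2 bits=0x2 at bit 3: 0x16
prio (1b) val=1 bits=0x1 at bit 5: 0x36
lvl (1b) val=0 bits=0x0 at bit 6: 0x36
tag (1b) val=0 bits=0x0 at bit 7: 0x36
word = 0x36 → little-endian bytes:
  [0]=0x36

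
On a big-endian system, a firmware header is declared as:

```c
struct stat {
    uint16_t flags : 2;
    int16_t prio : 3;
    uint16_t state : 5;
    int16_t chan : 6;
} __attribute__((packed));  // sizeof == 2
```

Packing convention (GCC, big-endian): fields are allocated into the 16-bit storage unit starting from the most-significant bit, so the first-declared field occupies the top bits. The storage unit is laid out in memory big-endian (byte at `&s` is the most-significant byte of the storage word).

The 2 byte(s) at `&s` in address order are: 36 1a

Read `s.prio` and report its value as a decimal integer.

-2

[0]=0x36 [1]=0x1a (big-endian) → word 0x361a
flags [14+:2] = (word>>14) & 0x3 = 0
prio [11+:3] = (word>>11) & 0x7 = 6  ←
state [6+:5] = (word>>6) & 0x1f = 24
chan [0+:6] = (word>>0) & 0x3f = 26
prio signed 3b, MSB=1: 6 - 8 = -2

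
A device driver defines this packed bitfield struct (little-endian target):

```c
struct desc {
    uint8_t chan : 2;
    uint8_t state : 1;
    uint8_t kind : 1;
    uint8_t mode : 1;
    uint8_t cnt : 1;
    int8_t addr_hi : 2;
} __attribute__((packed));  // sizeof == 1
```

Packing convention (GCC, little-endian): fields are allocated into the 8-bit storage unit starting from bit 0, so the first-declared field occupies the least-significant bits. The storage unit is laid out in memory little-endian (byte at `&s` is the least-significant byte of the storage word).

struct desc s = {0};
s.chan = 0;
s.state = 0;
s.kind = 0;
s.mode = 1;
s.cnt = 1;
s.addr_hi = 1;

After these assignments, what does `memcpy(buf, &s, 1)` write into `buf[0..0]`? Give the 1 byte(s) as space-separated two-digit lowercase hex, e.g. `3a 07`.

70

[0+:2] chan=0 & 0x3 = 0x0; word=0x00
[2+:1] state=0 & 0x1 = 0x0; word=0x00
[3+:1] kind=0 & 0x1 = 0x0; word=0x00
[4+:1] mode=1 & 0x1 = 0x1; word=0x10
[5+:1] cnt=1 & 0x1 = 0x1; word=0x30
[6+:2] addr_hi=1 & 0x3 = 0x1; word=0x70
word = 0x70 → little-endian bytes:
  [0]=0x70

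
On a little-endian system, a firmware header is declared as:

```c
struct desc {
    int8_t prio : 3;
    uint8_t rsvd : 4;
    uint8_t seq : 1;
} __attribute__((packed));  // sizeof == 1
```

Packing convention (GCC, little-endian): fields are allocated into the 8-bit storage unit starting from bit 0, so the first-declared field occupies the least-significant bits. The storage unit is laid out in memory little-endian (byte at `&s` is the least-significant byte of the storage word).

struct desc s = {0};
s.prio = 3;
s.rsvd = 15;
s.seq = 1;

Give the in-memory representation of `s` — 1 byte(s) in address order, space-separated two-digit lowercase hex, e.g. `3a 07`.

fb

prio (3b) val=3 bits=0x3 at bit 0: 0x03
rsvd (4b) val=15 bits=0xf at bit 3: 0x7b
seq (1b) val=1 bits=0x1 at bit 7: 0xfb
word = 0xfb → little-endian bytes:
  [0]=0xfb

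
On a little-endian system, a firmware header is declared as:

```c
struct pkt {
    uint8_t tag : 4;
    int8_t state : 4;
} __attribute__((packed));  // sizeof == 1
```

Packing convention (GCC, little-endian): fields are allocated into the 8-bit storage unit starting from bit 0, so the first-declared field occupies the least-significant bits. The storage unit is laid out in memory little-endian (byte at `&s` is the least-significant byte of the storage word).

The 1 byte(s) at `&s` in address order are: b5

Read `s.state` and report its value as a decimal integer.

[0]=0xb5 (little-endian) → word 0xb5
tag:4 @ bit 0 → (0xb5>>0)&0xf = 0x5
state:4 @ bit 4 → (0xb5>>4)&0xf = 0xb  ←
state signed 4b, MSB=1: 11 - 16 = -5

-5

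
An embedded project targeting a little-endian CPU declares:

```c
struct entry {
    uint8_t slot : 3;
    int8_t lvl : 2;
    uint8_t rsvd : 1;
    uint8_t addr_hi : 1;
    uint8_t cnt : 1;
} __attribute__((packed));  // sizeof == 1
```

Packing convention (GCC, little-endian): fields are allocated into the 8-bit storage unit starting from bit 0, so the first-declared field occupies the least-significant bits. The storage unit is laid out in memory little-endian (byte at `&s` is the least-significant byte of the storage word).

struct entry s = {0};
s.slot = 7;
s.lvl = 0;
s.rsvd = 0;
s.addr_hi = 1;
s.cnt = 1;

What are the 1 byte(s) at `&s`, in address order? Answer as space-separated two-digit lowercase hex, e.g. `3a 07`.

c7

slot (3b) val=7 bits=0x7 at bit 0: 0x07
lvl (2b) val=0 bits=0x0 at bit 3: 0x07
rsvd (1b) val=0 bits=0x0 at bit 5: 0x07
addr_hi (1b) val=1 bits=0x1 at bit 6: 0x47
cnt (1b) val=1 bits=0x1 at bit 7: 0xc7
word = 0xc7 → little-endian bytes:
  [0]=0xc7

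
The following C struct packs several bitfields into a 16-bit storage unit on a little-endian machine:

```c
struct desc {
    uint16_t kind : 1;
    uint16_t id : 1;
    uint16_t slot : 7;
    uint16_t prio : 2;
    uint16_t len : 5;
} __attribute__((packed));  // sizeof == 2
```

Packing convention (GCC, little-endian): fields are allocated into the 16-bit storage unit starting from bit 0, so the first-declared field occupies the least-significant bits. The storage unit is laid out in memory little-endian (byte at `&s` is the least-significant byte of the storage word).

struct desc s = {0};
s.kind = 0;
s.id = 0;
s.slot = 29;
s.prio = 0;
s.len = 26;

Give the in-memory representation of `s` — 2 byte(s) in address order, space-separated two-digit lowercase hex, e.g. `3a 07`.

kind (1b) val=0 bits=0x0 at bit 0: 0x0000
id (1b) val=0 bits=0x0 at bit 1: 0x0000
slot (7b) val=29 bits=0x1d at bit 2: 0x0074
prio (2b) val=0 bits=0x0 at bit 9: 0x0074
len (5b) val=26 bits=0x1a at bit 11: 0xd074
word = 0xd074 → little-endian bytes:
  [0]=0x74  [1]=0xd0

74 d0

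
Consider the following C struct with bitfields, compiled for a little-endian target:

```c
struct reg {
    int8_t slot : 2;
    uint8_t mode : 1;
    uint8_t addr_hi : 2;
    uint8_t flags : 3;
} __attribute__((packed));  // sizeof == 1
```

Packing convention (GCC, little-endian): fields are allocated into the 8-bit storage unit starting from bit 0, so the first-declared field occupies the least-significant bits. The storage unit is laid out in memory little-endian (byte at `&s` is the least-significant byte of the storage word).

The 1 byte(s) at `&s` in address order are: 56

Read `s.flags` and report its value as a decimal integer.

[0]=0x56 (little-endian) → word 0x56
slot:2 @ bit 0 → (0x56>>0)&0x3 = 0x2
mode:1 @ bit 2 → (0x56>>2)&0x1 = 0x1
addr_hi:2 @ bit 3 → (0x56>>3)&0x3 = 0x2
flags:3 @ bit 5 → (0x56>>5)&0x7 = 0x2  ←

2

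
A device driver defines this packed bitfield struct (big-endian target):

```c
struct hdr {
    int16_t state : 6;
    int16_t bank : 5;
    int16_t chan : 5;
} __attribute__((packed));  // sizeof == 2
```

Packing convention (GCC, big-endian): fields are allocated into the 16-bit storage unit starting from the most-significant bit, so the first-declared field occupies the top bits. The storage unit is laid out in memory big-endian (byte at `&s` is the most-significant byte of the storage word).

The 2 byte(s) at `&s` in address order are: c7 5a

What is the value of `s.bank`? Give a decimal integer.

[0]=0xc7 [1]=0x5a (big-endian) → word 0xc75a
state:6 @ bit 10 → (0xc75a>>10)&0x3f = 0x31
bank:5 @ bit 5 → (0xc75a>>5)&0x1f = 0x1a  ←
chan:5 @ bit 0 → (0xc75a>>0)&0x1f = 0x1a
bank signed 5b, MSB=1: 26 - 32 = -6

-6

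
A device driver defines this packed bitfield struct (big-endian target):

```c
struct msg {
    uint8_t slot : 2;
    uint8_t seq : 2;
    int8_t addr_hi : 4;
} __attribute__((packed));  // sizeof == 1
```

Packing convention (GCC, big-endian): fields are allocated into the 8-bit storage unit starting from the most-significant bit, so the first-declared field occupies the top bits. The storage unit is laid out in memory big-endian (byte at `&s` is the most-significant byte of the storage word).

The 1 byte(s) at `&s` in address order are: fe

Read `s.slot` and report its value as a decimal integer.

3

[0]=0xfe (big-endian) → word 0xfe
slot:2 @ bit 6 → (0xfe>>6)&0x3 = 0x3  ←
seq:2 @ bit 4 → (0xfe>>4)&0x3 = 0x3
addr_hi:4 @ bit 0 → (0xfe>>0)&0xf = 0xe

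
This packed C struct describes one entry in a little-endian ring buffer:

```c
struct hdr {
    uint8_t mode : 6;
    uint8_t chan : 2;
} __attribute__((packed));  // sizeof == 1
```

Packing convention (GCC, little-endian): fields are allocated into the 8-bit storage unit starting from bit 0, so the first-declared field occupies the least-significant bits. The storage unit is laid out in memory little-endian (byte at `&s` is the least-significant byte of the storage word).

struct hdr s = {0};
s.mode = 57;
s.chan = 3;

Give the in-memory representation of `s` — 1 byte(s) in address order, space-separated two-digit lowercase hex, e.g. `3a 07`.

mode:6 = 57 → 0x39 << 0 → word 0x39
chan:2 = 3 → 0x3 << 6 → word 0xf9
word = 0xf9 → little-endian bytes:
  [0]=0xf9

f9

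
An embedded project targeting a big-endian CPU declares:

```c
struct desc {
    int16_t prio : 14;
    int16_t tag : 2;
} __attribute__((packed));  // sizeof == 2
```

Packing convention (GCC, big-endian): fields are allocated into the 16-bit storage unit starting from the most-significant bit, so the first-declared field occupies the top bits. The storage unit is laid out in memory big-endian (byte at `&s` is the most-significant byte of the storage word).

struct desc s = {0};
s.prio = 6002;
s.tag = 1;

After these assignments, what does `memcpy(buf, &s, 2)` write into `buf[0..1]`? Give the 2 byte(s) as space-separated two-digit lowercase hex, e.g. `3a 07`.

[2+:14] prio=6002 & 0x3fff = 0x1772; word=0x5dc8
[0+:2] tag=1 & 0x3 = 0x1; word=0x5dc9
word = 0x5dc9 → big-endian bytes:
  [0]=0x5d  [1]=0xc9

5d c9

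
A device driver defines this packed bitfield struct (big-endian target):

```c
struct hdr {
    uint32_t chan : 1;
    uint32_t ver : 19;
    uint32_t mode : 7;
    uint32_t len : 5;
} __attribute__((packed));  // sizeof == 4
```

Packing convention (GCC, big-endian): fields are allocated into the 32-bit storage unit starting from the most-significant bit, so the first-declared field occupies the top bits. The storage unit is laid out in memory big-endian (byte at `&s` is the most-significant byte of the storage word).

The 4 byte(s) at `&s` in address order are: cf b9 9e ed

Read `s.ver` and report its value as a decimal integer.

326553

[0]=0xcf [1]=0xb9 [2]=0x9e [3]=0xed (big-endian) → word 0xcfb99eed
chan [31+:1] = (word>>31) & 0x1 = 1
ver [12+:19] = (word>>12) & 0x7ffff = 326553  ←
mode [5+:7] = (word>>5) & 0x7f = 119
len [0+:5] = (word>>0) & 0x1f = 13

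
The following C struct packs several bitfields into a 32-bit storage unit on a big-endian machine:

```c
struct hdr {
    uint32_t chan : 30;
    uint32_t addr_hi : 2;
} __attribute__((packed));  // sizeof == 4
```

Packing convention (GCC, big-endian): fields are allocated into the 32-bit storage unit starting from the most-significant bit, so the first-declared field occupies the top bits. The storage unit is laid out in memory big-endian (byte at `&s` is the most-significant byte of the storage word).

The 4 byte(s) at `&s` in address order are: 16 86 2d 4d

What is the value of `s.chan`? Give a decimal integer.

[0]=0x16 [1]=0x86 [2]=0x2d [3]=0x4d (big-endian) → word 0x16862d4d
chan:30 @ bit 2 → (0x16862d4d>>2)&0x3fffffff = 0x5a18b53  ←
addr_hi:2 @ bit 0 → (0x16862d4d>>0)&0x3 = 0x1

94473043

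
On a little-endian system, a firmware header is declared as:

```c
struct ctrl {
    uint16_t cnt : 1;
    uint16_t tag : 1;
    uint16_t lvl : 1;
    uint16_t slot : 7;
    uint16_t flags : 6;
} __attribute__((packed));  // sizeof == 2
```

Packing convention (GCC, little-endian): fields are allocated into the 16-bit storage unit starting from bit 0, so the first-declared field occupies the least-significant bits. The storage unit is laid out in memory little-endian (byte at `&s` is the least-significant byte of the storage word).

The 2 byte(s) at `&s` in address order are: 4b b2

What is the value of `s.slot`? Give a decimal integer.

73

[0]=0x4b [1]=0xb2 (little-endian) → word 0xb24b
cnt:1 @ bit 0 → (0xb24b>>0)&0x1 = 0x1
tag:1 @ bit 1 → (0xb24b>>1)&0x1 = 0x1
lvl:1 @ bit 2 → (0xb24b>>2)&0x1 = 0x0
slot:7 @ bit 3 → (0xb24b>>3)&0x7f = 0x49  ←
flags:6 @ bit 10 → (0xb24b>>10)&0x3f = 0x2c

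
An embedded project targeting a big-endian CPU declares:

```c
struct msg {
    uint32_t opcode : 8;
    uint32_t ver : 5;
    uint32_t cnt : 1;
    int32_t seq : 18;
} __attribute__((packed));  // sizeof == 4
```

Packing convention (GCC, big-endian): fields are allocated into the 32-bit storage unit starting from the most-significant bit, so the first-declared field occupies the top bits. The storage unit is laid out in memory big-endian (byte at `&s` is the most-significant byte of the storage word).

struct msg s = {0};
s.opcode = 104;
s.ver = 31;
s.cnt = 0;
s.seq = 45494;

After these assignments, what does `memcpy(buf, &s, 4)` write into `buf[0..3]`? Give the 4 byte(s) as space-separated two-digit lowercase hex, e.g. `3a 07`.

68 f8 b1 b6

opcode:8 = 104 → 0x68 << 24 → word 0x68000000
ver:5 = 31 → 0x1f << 19 → word 0x68f80000
cnt:1 = 0 → 0x0 << 18 → word 0x68f80000
seq:18 = 45494 → 0xb1b6 << 0 → word 0x68f8b1b6
word = 0x68f8b1b6 → big-endian bytes:
  [0]=0x68  [1]=0xf8  [2]=0xb1  [3]=0xb6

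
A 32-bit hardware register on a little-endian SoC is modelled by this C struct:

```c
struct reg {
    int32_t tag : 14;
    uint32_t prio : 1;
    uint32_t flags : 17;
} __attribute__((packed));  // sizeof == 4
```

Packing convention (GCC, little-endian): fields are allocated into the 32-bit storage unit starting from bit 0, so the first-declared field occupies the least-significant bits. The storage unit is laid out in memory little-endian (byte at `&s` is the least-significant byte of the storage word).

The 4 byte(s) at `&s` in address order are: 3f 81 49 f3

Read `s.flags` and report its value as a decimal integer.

[0]=0x3f [1]=0x81 [2]=0x49 [3]=0xf3 (little-endian) → word 0xf349813f
tag:14 @ bit 0 → (0xf349813f>>0)&0x3fff = 0x13f
prio:1 @ bit 14 → (0xf349813f>>14)&0x1 = 0x0
flags:17 @ bit 15 → (0xf349813f>>15)&0x1ffff = 0x1e693  ←

124563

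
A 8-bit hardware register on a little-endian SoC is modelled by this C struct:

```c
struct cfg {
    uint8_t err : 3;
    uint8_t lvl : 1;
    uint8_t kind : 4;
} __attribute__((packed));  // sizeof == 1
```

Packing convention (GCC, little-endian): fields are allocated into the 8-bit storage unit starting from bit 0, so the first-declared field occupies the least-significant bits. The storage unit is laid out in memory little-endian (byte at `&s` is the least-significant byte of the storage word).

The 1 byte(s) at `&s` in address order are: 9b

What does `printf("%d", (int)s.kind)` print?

9

[0]=0x9b (little-endian) → word 0x9b
err:3 @ bit 0 → (0x9b>>0)&0x7 = 0x3
lvl:1 @ bit 3 → (0x9b>>3)&0x1 = 0x1
kind:4 @ bit 4 → (0x9b>>4)&0xf = 0x9  ←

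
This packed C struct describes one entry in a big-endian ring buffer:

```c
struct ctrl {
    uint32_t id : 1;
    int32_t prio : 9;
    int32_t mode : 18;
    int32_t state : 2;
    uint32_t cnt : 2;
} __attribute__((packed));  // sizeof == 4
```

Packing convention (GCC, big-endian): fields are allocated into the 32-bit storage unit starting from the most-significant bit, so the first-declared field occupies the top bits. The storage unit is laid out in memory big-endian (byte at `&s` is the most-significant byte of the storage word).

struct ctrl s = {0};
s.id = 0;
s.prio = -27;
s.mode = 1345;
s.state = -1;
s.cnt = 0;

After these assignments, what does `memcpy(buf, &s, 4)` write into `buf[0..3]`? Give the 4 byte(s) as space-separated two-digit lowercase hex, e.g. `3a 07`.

id (1b) val=0 bits=0x0 at bit 31: 0x00000000
prio (9b) val=-27 bits=0x1e5 at bit 22: 0x79400000
mode (18b) val=1345 bits=0x541 at bit 4: 0x79405410
state (2b) val=-1 bits=0x3 at bit 2: 0x7940541c
cnt (2b) val=0 bits=0x0 at bit 0: 0x7940541c
word = 0x7940541c → big-endian bytes:
  [0]=0x79  [1]=0x40  [2]=0x54  [3]=0x1c

79 40 54 1c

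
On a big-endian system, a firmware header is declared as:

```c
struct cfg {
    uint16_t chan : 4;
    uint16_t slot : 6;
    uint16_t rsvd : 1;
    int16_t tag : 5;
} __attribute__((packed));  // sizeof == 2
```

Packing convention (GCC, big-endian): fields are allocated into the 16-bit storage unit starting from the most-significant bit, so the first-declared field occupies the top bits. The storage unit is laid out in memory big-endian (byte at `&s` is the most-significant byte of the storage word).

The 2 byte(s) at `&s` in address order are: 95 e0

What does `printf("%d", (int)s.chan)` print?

[0]=0x95 [1]=0xe0 (big-endian) → word 0x95e0
chan:4 @ bit 12 → (0x95e0>>12)&0xf = 0x9  ←
slot:6 @ bit 6 → (0x95e0>>6)&0x3f = 0x17
rsvd:1 @ bit 5 → (0x95e0>>5)&0x1 = 0x1
tag:5 @ bit 0 → (0x95e0>>0)&0x1f = 0x0

9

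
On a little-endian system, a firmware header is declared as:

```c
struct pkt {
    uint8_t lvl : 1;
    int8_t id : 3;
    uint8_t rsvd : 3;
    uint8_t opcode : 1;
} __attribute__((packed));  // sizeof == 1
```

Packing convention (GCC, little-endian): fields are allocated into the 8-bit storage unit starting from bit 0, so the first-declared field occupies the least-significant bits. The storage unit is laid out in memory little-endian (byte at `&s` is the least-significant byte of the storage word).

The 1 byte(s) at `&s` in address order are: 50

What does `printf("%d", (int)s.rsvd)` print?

[0]=0x50 (little-endian) → word 0x50
lvl:1 @ bit 0 → (0x50>>0)&0x1 = 0x0
id:3 @ bit 1 → (0x50>>1)&0x7 = 0x0
rsvd:3 @ bit 4 → (0x50>>4)&0x7 = 0x5  ←
opcode:1 @ bit 7 → (0x50>>7)&0x1 = 0x0

5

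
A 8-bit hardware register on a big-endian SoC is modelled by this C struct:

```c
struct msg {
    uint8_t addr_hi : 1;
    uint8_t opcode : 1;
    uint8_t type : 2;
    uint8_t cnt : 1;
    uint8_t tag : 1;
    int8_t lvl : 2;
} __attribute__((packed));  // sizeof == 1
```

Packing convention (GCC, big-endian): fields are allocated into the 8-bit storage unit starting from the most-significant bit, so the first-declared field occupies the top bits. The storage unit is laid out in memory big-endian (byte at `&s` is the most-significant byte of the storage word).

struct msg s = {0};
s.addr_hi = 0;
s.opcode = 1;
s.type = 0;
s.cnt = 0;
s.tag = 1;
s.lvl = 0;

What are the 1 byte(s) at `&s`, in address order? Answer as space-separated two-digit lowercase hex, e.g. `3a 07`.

44

addr_hi:1 = 0 → 0x0 << 7 → word 0x00
opcode:1 = 1 → 0x1 << 6 → word 0x40
type:2 = 0 → 0x0 << 4 → word 0x40
cnt:1 = 0 → 0x0 << 3 → word 0x40
tag:1 = 1 → 0x1 << 2 → word 0x44
lvl:2 = 0 → 0x0 << 0 → word 0x44
word = 0x44 → big-endian bytes:
  [0]=0x44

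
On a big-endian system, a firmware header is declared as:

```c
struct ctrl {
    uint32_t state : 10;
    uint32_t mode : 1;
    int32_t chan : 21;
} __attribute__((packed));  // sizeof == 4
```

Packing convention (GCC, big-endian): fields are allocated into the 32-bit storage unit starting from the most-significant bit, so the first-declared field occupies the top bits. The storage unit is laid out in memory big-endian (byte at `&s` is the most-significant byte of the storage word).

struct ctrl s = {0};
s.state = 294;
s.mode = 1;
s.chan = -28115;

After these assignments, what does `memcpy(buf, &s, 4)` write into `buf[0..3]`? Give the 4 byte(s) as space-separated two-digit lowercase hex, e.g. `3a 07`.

49 bf 92 2d

[22+:10] state=294 & 0x3ff = 0x126; word=0x49800000
[21+:1] mode=1 & 0x1 = 0x1; word=0x49a00000
[0+:21] chan=-28115 & 0x1fffff = 0x1f922d; word=0x49bf922d
word = 0x49bf922d → big-endian bytes:
  [0]=0x49  [1]=0xbf  [2]=0x92  [3]=0x2d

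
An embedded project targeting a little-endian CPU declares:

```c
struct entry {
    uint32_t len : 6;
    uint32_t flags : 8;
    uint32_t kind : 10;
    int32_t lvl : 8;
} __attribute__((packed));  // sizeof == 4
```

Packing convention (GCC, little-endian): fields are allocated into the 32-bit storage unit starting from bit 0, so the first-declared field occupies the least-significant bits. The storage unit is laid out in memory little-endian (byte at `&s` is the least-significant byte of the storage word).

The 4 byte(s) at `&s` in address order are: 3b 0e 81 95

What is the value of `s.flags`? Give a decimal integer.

56

[0]=0x3b [1]=0x0e [2]=0x81 [3]=0x95 (little-endian) → word 0x95810e3b
len [0+:6] = (word>>0) & 0x3f = 59
flags [6+:8] = (word>>6) & 0xff = 56  ←
kind [14+:10] = (word>>14) & 0x3ff = 516
lvl [24+:8] = (word>>24) & 0xff = 149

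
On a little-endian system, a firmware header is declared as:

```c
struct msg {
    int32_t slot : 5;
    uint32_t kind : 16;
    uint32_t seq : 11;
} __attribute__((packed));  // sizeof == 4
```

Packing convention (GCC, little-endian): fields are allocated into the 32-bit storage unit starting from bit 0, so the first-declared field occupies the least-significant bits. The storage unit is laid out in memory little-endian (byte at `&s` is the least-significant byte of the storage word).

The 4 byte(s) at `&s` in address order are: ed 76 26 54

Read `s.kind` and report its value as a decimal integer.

[0]=0xed [1]=0x76 [2]=0x26 [3]=0x54 (little-endian) → word 0x542676ed
slot [0+:5] = (word>>0) & 0x1f = 13
kind [5+:16] = (word>>5) & 0xffff = 13239  ←
seq [21+:11] = (word>>21) & 0x7ff = 673

13239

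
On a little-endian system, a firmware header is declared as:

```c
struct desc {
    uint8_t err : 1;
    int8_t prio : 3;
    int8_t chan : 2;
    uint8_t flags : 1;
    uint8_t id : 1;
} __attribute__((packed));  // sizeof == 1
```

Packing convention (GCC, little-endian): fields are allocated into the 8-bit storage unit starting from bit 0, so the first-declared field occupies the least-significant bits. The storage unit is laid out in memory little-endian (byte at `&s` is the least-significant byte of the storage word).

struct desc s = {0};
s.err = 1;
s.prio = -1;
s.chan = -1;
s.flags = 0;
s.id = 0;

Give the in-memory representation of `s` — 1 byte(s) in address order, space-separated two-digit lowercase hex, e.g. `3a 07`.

3f

err (1b) val=1 bits=0x1 at bit 0: 0x01
prio (3b) val=-1 bits=0x7 at bit 1: 0x0f
chan (2b) val=-1 bits=0x3 at bit 4: 0x3f
flags (1b) val=0 bits=0x0 at bit 6: 0x3f
id (1b) val=0 bits=0x0 at bit 7: 0x3f
word = 0x3f → little-endian bytes:
  [0]=0x3f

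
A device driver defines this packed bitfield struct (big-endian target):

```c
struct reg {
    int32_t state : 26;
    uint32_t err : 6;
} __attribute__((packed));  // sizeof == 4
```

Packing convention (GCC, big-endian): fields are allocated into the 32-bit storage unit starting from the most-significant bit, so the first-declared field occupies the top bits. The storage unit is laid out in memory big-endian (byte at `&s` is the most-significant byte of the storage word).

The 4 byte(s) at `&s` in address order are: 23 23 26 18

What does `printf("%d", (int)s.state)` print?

[0]=0x23 [1]=0x23 [2]=0x26 [3]=0x18 (big-endian) → word 0x23232618
state [6+:26] = (word>>6) & 0x3ffffff = 9211032  ←
err [0+:6] = (word>>0) & 0x3f = 24
state signed 26b, MSB=0: value = 9211032

9211032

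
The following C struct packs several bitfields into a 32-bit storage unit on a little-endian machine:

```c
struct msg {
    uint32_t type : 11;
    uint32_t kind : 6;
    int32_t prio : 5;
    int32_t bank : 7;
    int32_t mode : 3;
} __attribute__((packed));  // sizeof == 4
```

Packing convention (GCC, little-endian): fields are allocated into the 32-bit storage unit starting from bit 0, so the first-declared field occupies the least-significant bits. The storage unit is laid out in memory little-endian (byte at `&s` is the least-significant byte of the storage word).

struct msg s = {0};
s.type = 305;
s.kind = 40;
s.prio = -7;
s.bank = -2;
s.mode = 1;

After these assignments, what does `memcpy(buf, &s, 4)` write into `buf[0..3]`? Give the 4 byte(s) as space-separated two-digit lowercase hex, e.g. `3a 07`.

type (11b) val=305 bits=0x131 at bit 0: 0x00000131
kind (6b) val=40 bits=0x28 at bit 11: 0x00014131
prio (5b) val=-7 bits=0x19 at bit 17: 0x00334131
bank (7b) val=-2 bits=0x7e at bit 22: 0x1fb34131
mode (3b) val=1 bits=0x1 at bit 29: 0x3fb34131
word = 0x3fb34131 → little-endian bytes:
  [0]=0x31  [1]=0x41  [2]=0xb3  [3]=0x3f

31 41 b3 3f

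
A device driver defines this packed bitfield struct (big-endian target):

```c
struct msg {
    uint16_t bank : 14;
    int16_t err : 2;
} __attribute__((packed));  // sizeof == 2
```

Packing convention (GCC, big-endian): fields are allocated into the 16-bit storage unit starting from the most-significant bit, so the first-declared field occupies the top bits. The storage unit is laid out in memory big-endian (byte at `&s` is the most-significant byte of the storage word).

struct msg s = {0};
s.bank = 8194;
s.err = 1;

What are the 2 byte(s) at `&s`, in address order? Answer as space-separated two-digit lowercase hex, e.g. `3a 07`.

bank:14 = 8194 → 0x2002 << 2 → word 0x8008
err:2 = 1 → 0x1 << 0 → word 0x8009
word = 0x8009 → big-endian bytes:
  [0]=0x80  [1]=0x09

80 09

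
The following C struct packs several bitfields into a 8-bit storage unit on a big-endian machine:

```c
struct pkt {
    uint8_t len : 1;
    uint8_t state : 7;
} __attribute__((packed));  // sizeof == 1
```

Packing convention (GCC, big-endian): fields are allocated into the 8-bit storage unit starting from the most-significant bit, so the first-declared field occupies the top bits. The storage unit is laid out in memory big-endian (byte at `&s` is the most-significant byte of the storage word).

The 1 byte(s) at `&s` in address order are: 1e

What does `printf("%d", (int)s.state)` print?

[0]=0x1e (big-endian) → word 0x1e
len:1 @ bit 7 → (0x1e>>7)&0x1 = 0x0
state:7 @ bit 0 → (0x1e>>0)&0x7f = 0x1e  ←

30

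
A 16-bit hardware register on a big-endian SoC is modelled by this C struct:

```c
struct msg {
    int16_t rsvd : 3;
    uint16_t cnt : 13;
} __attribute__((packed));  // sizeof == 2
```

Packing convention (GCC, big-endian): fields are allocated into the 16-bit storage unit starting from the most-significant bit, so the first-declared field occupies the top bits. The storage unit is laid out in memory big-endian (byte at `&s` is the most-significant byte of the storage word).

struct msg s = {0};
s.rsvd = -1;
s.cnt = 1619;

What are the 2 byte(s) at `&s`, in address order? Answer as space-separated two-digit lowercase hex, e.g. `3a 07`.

e6 53

rsvd:3 = -1 → 0x7 << 13 → word 0xe000
cnt:13 = 1619 → 0x653 << 0 → word 0xe653
word = 0xe653 → big-endian bytes:
  [0]=0xe6  [1]=0x53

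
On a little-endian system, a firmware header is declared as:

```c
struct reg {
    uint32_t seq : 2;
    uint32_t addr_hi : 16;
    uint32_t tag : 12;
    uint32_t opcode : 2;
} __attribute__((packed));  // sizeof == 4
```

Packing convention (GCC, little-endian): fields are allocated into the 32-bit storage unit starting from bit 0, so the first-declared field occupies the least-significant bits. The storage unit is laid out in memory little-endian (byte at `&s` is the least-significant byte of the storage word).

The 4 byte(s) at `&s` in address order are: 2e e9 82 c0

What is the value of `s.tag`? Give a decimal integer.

[0]=0x2e [1]=0xe9 [2]=0x82 [3]=0xc0 (little-endian) → word 0xc082e92e
seq [0+:2] = (word>>0) & 0x3 = 2
addr_hi [2+:16] = (word>>2) & 0xffff = 47691
tag [18+:12] = (word>>18) & 0xfff = 32  ←
opcode [30+:2] = (word>>30) & 0x3 = 3

32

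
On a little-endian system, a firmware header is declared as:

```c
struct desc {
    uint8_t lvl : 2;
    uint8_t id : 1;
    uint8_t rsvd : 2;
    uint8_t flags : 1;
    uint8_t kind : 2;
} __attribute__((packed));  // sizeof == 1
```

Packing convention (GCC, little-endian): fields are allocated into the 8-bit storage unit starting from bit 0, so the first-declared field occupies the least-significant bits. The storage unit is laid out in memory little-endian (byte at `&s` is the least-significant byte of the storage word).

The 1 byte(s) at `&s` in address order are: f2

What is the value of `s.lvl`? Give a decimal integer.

[0]=0xf2 (little-endian) → word 0xf2
lvl:2 @ bit 0 → (0xf2>>0)&0x3 = 0x2  ←
id:1 @ bit 2 → (0xf2>>2)&0x1 = 0x0
rsvd:2 @ bit 3 → (0xf2>>3)&0x3 = 0x2
flags:1 @ bit 5 → (0xf2>>5)&0x1 = 0x1
kind:2 @ bit 6 → (0xf2>>6)&0x3 = 0x3

2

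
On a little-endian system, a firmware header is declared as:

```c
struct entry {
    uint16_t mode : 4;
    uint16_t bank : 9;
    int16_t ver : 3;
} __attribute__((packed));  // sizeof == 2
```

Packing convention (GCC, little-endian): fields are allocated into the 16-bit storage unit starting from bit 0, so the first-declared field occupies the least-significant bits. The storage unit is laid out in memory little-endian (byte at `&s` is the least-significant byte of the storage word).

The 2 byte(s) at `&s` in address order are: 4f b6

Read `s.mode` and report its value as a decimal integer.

15

[0]=0x4f [1]=0xb6 (little-endian) → word 0xb64f
mode [0+:4] = (word>>0) & 0xf = 15  ←
bank [4+:9] = (word>>4) & 0x1ff = 356
ver [13+:3] = (word>>13) & 0x7 = 5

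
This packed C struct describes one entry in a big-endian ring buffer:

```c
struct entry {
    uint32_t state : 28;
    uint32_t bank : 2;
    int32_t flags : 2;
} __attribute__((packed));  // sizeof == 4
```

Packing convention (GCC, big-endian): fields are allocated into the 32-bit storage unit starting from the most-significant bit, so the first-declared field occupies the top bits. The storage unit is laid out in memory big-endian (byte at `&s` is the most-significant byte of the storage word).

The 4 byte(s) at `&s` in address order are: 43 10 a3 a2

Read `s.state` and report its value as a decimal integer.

[0]=0x43 [1]=0x10 [2]=0xa3 [3]=0xa2 (big-endian) → word 0x4310a3a2
state [4+:28] = (word>>4) & 0xfffffff = 70322746  ←
bank [2+:2] = (word>>2) & 0x3 = 0
flags [0+:2] = (word>>0) & 0x3 = 2

70322746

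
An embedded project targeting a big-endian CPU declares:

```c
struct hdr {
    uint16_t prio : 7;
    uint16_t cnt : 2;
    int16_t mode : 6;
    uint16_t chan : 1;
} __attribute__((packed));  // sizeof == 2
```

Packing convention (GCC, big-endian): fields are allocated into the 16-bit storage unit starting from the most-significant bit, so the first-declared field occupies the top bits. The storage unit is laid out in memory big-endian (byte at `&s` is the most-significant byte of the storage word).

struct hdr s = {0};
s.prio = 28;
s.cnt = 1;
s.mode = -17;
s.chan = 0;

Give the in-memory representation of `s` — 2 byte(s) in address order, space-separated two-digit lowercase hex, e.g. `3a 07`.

prio (7b) val=28 bits=0x1c at bit 9: 0x3800
cnt (2b) val=1 bits=0x1 at bit 7: 0x3880
mode (6b) val=-17 bits=0x2f at bit 1: 0x38de
chan (1b) val=0 bits=0x0 at bit 0: 0x38de
word = 0x38de → big-endian bytes:
  [0]=0x38  [1]=0xde

38 de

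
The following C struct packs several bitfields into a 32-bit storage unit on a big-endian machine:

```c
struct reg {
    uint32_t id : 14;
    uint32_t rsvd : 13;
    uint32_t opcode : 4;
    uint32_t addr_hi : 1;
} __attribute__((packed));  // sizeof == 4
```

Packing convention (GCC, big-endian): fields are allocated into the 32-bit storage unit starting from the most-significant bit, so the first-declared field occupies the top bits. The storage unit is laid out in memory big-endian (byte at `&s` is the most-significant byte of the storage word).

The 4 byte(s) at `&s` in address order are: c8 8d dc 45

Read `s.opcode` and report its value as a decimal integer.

[0]=0xc8 [1]=0x8d [2]=0xdc [3]=0x45 (big-endian) → word 0xc88ddc45
id [18+:14] = (word>>18) & 0x3fff = 12835
rsvd [5+:13] = (word>>5) & 0x1fff = 3810
opcode [1+:4] = (word>>1) & 0xf = 2  ←
addr_hi [0+:1] = (word>>0) & 0x1 = 1

2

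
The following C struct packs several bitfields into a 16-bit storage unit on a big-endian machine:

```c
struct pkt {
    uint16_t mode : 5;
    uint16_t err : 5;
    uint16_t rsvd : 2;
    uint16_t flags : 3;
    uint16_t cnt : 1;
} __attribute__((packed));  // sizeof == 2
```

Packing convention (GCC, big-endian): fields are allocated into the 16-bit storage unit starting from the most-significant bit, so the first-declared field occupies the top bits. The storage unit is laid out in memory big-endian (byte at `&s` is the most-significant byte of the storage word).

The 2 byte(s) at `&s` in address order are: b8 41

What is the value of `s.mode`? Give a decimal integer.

23

[0]=0xb8 [1]=0x41 (big-endian) → word 0xb841
mode:5 @ bit 11 → (0xb841>>11)&0x1f = 0x17  ←
err:5 @ bit 6 → (0xb841>>6)&0x1f = 0x1
rsvd:2 @ bit 4 → (0xb841>>4)&0x3 = 0x0
flags:3 @ bit 1 → (0xb841>>1)&0x7 = 0x0
cnt:1 @ bit 0 → (0xb841>>0)&0x1 = 0x1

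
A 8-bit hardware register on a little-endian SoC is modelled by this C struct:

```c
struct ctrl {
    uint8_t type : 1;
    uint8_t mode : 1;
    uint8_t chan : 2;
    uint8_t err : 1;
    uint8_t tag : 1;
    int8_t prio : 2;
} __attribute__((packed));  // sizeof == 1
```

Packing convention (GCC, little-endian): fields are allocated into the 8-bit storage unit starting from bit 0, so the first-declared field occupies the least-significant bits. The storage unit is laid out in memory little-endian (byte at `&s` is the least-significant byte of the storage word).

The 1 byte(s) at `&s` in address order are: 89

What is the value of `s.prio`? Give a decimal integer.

[0]=0x89 (little-endian) → word 0x89
type:1 @ bit 0 → (0x89>>0)&0x1 = 0x1
mode:1 @ bit 1 → (0x89>>1)&0x1 = 0x0
chan:2 @ bit 2 → (0x89>>2)&0x3 = 0x2
err:1 @ bit 4 → (0x89>>4)&0x1 = 0x0
tag:1 @ bit 5 → (0x89>>5)&0x1 = 0x0
prio:2 @ bit 6 → (0x89>>6)&0x3 = 0x2  ←
prio signed 2b, MSB=1: 2 - 4 = -2

-2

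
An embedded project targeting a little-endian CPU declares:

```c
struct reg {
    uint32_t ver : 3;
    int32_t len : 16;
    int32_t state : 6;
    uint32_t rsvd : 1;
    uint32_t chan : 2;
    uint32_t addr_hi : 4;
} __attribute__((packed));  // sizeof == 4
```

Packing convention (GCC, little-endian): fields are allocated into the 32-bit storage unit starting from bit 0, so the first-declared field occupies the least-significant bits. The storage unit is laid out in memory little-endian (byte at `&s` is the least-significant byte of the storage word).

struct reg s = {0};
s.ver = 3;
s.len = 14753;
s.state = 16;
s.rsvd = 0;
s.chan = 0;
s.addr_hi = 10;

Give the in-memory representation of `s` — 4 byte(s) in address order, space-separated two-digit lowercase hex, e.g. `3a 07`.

0b cd 81 a0

ver (3b) val=3 bits=0x3 at bit 0: 0x00000003
len (16b) val=14753 bits=0x39a1 at bit 3: 0x0001cd0b
state (6b) val=16 bits=0x10 at bit 19: 0x0081cd0b
rsvd (1b) val=0 bits=0x0 at bit 25: 0x0081cd0b
chan (2b) val=0 bits=0x0 at bit 26: 0x0081cd0b
addr_hi (4b) val=10 bits=0xa at bit 28: 0xa081cd0b
word = 0xa081cd0b → little-endian bytes:
  [0]=0x0b  [1]=0xcd  [2]=0x81  [3]=0xa0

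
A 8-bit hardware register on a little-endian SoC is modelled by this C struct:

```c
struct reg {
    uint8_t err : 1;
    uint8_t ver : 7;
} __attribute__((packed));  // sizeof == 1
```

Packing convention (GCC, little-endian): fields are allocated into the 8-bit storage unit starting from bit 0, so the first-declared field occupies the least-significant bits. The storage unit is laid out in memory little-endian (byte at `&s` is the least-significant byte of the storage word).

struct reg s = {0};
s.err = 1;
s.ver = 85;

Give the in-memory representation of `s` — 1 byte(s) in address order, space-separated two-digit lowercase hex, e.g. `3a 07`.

err:1 = 1 → 0x1 << 0 → word 0x01
ver:7 = 85 → 0x55 << 1 → word 0xab
word = 0xab → little-endian bytes:
  [0]=0xab

ab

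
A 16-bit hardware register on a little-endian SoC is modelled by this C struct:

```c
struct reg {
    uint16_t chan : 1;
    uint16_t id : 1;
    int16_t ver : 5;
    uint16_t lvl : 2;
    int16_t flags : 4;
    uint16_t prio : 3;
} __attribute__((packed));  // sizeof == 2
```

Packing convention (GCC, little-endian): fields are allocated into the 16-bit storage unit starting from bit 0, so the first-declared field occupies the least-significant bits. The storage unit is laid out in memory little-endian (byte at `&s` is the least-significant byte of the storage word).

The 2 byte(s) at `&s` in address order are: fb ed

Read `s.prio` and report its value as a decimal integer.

[0]=0xfb [1]=0xed (little-endian) → word 0xedfb
chan [0+:1] = (word>>0) & 0x1 = 1
id [1+:1] = (word>>1) & 0x1 = 1
ver [2+:5] = (word>>2) & 0x1f = 30
lvl [7+:2] = (word>>7) & 0x3 = 3
flags [9+:4] = (word>>9) & 0xf = 6
prio [13+:3] = (word>>13) & 0x7 = 7  ←

7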